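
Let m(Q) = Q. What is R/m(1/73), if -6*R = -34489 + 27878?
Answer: 482603/6 ≈ 80434.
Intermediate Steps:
R = 6611/6 (R = -(-34489 + 27878)/6 = -1/6*(-6611) = 6611/6 ≈ 1101.8)
R/m(1/73) = 6611/(6*(1/73)) = (6611/6)*73 = 482603/6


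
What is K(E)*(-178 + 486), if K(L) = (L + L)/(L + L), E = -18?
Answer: 308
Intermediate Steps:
K(L) = 1 (K(L) = (2*L)/((2*L)) = (2*L)*(1/(2*L)) = 1)
K(E)*(-178 + 486) = 1*(-178 + 486) = 1*308 = 308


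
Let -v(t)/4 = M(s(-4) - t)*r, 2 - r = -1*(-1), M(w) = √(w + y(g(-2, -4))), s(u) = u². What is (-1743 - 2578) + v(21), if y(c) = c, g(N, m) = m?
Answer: -4321 - 12*I ≈ -4321.0 - 12.0*I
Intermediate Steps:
M(w) = √(-4 + w) (M(w) = √(w - 4) = √(-4 + w))
r = 1 (r = 2 - (-1)*(-1) = 2 - 1*1 = 2 - 1 = 1)
v(t) = -4*√(12 - t) (v(t) = -4*√(-4 + ((-4)² - t)) = -4*√(-4 + (16 - t)) = -4*√(12 - t))
(-1743 - 2578) + v(21) = (-1743 - 2578) - 4*√(12 - 1*21) = -4321 - 4*√(12 - 21) = -4321 - 12*I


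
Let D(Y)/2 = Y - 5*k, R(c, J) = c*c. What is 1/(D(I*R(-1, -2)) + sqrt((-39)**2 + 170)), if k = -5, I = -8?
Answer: -34/535 + sqrt(1691)/535 ≈ 0.013312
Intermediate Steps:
R(c, J) = c**2
D(Y) = 50 + 2*Y (D(Y) = 2*(Y - 5*(-5)) = 2*(Y + 25) = 2*(25 + Y) = 50 + 2*Y)
1/(D(I*R(-1, -2)) + sqrt((-39)**2 + 170)) = 1/((50 + 2*(-8*(-1)**2)) + sqrt((-39)**2 + 170)) = 1/((50 + 2*(-8*1)) + sqrt(1521 + 170)) = 1/((50 + 2*(-8)) + sqrt(1691)) = 1/((50 - 16) + sqrt(1691)) = 1/(34 + sqrt(1691))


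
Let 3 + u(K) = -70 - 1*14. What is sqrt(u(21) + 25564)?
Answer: sqrt(25477) ≈ 159.62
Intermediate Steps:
u(K) = -87 (u(K) = -3 + (-70 - 1*14) = -3 + (-70 - 14) = -3 - 84 = -87)
sqrt(u(21) + 25564) = sqrt(-87 + 25564) = sqrt(25477)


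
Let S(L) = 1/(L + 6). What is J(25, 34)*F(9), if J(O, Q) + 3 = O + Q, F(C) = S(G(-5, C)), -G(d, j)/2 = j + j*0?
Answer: -14/3 ≈ -4.6667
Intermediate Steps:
G(d, j) = -2*j (G(d, j) = -2*(j + j*0) = -2*(j + 0) = -2*j)
S(L) = 1/(6 + L)
F(C) = 1/(6 - 2*C)
J(O, Q) = -3 + O + Q (J(O, Q) = -3 + (O + Q) = -3 + O + Q)
J(25, 34)*F(9) = (-3 + 25 + 34)*(-1/(-6 + 2*9)) = 56*(-1/(-6 + 18)) = 56*(-1/12) = -14/3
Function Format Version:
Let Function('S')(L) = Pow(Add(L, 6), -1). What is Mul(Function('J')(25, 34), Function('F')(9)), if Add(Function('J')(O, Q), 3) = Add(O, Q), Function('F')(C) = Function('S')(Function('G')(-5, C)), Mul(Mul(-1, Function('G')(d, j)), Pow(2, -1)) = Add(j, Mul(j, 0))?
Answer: Rational(-14, 3) ≈ -4.6667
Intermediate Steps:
Function('G')(d, j) = Mul(-2, j) (Function('G')(d, j) = Mul(-2, Add(j, Mul(j, 0))) = Mul(-2, Add(j, 0)) = Mul(-2, j))
Function('S')(L) = Pow(Add(6, L), -1)
Function('F')(C) = Pow(Add(6, Mul(-2, C)), -1)
Function('J')(O, Q) = Add(-3, O, Q) (Function('J')(O, Q) = Add(-3, Add(O, Q)) = Add(-3, O, Q))
Mul(Function('J')(25, 34), Function('F')(9)) = Mul(Add(-3, 25, 34), Mul(-1, Pow(Add(-6, Mul(2, 9)), -1))) = Mul(56, Mul(-1, Pow(Add(-6, 18), -1))) = Mul(56, Mul(-1, Pow(12, -1))) = Mul(56, Mul(-1, Rational(1, 12))) = Mul(56, Rational(-1, 12)) = Rational(-14, 3)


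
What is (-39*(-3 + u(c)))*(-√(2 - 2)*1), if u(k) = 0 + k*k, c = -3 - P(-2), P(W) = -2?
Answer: 0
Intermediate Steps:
c = -1 (c = -3 - 1*(-2) = -3 + 2 = -1)
u(k) = k² (u(k) = 0 + k² = k²)
(-39*(-3 + u(c)))*(-√(2 - 2)*1) = (-39*(-3 + (-1)²))*(-√(2 - 2)*1) = (-39*(-3 + 1))*(-√0*1) = (-39*(-2))*(-1*0*1) = 78*(0*1) = 78*0 = 0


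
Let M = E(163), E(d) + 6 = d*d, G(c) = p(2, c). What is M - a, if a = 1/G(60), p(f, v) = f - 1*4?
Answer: 53127/2 ≈ 26564.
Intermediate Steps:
p(f, v) = -4 + f (p(f, v) = f - 4 = -4 + f)
G(c) = -2 (G(c) = -4 + 2 = -2)
a = -1/2 (a = 1/(-2) = -1/2 ≈ -0.50000)
E(d) = -6 + d**2 (E(d) = -6 + d*d = -6 + d**2)
M = 26563 (M = -6 + 163**2 = -6 + 26569 = 26563)
M - a = 26563 - 1*(-1/2) = 26563 + 1/2 = 53127/2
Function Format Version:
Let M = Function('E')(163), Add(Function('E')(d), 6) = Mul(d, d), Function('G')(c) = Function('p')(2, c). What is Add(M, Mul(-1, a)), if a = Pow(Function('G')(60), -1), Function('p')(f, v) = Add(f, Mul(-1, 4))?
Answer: Rational(53127, 2) ≈ 26564.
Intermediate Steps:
Function('p')(f, v) = Add(-4, f) (Function('p')(f, v) = Add(f, -4) = Add(-4, f))
Function('G')(c) = -2 (Function('G')(c) = Add(-4, 2) = -2)
a = Rational(-1, 2) (a = Pow(-2, -1) = Rational(-1, 2) ≈ -0.50000)
Function('E')(d) = Add(-6, Pow(d, 2)) (Function('E')(d) = Add(-6, Mul(d, d)) = Add(-6, Pow(d, 2)))
M = 26563 (M = Add(-6, Pow(163, 2)) = Add(-6, 26569) = 26563)
Add(M, Mul(-1, a)) = Add(26563, Mul(-1, Rational(-1, 2))) = Add(26563, Rational(1, 2)) = Rational(53127, 2)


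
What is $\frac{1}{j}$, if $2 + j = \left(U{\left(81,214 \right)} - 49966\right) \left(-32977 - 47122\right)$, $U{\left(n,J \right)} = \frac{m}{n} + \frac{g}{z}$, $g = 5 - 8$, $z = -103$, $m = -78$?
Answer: $\frac{2781}{11130400280695} \approx 2.4986 \cdot 10^{-10}$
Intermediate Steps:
$g = -3$ ($g = 5 - 8 = -3$)
$U{\left(n,J \right)} = \frac{3}{103} - \frac{78}{n}$ ($U{\left(n,J \right)} = - \frac{78}{n} - \frac{3}{-103} = - \frac{78}{n} - - \frac{3}{103} = - \frac{78}{n} + \frac{3}{103} = \frac{3}{103} - \frac{78}{n}$)
$j = \frac{11130400280695}{2781}$ ($j = -2 + \left(\left(\frac{3}{103} - \frac{78}{81}\right) - 49966\right) \left(-32977 - 47122\right) = -2 + \left(\left(\frac{3}{103} - \frac{26}{27}\right) - 49966\right) \left(-80099\right) = -2 + \left(- \frac{2597}{2781} - 49966\right) \left(-80099\right) = -2 - - \frac{11130400286257}{2781} = -2 + \frac{11130400286257}{2781} = \frac{11130400280695}{2781} \approx 4.0023 \cdot 10^{9}$)
$\frac{1}{j} = \frac{1}{\frac{11130400280695}{2781}} = \frac{2781}{11130400280695}$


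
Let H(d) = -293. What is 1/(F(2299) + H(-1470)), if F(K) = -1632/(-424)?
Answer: -53/15325 ≈ -0.0034584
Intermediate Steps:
F(K) = 204/53 (F(K) = -1632*(-1/424) = 204/53)
1/(F(2299) + H(-1470)) = 1/(204/53 - 293) = 1/(-15325/53) = -53/15325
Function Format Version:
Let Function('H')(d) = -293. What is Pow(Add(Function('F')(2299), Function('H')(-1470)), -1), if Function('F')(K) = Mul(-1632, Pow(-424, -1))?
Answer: Rational(-53, 15325) ≈ -0.0034584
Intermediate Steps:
Function('F')(K) = Rational(204, 53) (Function('F')(K) = Mul(-1632, Rational(-1, 424)) = Rational(204, 53))
Pow(Add(Function('F')(2299), Function('H')(-1470)), -1) = Pow(Add(Rational(204, 53), -293), -1) = Pow(Rational(-15325, 53), -1) = Rational(-53, 15325)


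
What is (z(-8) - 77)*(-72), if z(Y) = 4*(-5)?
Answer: 6984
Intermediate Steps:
z(Y) = -20
(z(-8) - 77)*(-72) = (-20 - 77)*(-72) = -97*(-72) = 6984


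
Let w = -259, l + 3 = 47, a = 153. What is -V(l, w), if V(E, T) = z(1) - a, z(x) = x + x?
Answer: 151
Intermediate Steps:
l = 44 (l = -3 + 47 = 44)
z(x) = 2*x
V(E, T) = -151 (V(E, T) = 2*1 - 1*153 = 2 - 153 = -151)
-V(l, w) = -1*(-151) = 151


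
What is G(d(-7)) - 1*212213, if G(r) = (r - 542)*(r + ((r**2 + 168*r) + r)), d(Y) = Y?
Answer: 414196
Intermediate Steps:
G(r) = (-542 + r)*(r**2 + 170*r) (G(r) = (-542 + r)*(r + (r**2 + 169*r)) = (-542 + r)*(r**2 + 170*r))
G(d(-7)) - 1*212213 = -7*(-92140 + (-7)**2 - 372*(-7)) - 1*212213 = -7*(-92140 + 49 + 2604) - 212213 = -7*(-89487) - 212213 = 626409 - 212213 = 414196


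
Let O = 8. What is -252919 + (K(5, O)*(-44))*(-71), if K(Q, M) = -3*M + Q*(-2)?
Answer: -359135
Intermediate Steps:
K(Q, M) = -3*M - 2*Q
-252919 + (K(5, O)*(-44))*(-71) = -252919 + ((-3*8 - 2*5)*(-44))*(-71) = -252919 + ((-24 - 10)*(-44))*(-71) = -252919 - 34*(-44)*(-71) = -252919 + 1496*(-71) = -252919 - 106216 = -359135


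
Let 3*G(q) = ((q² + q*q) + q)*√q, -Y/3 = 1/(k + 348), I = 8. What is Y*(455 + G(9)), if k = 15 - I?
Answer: -1878/355 ≈ -5.2901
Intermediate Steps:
k = 7 (k = 15 - 1*8 = 15 - 8 = 7)
Y = -3/355 (Y = -3/(7 + 348) = -3/355 ≈ -0.0084507)
G(q) = √q*(q + 2*q²)/3 (G(q) = (((q² + q*q) + q)*√q)/3 = (((q² + q²) + q)*√q)/3 = ((2*q² + q)*√q)/3 = ((q + 2*q²)*√q)/3 = (√q*(q + 2*q²))/3 = √q*(q + 2*q²)/3)
Y*(455 + G(9)) = -3*(455 + 9^(3/2)*(1 + 2*9)/3)/355 = -3*(455 + (⅓)*27*(1 + 18))/355 = -3*(455 + (⅓)*27*19)/355 = -3*(455 + 171)/355 = -3/355*626 = -1878/355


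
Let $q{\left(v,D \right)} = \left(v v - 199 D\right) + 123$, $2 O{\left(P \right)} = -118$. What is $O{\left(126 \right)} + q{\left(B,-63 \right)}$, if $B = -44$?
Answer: $14537$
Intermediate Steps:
$O{\left(P \right)} = -59$ ($O{\left(P \right)} = \frac{1}{2} \left(-118\right) = -59$)
$q{\left(v,D \right)} = 123 + v^{2} - 199 D$ ($q{\left(v,D \right)} = \left(v^{2} - 199 D\right) + 123 = 123 + v^{2} - 199 D$)
$O{\left(126 \right)} + q{\left(B,-63 \right)} = -59 + \left(123 + \left(-44\right)^{2} - -12537\right) = -59 + \left(123 + 1936 + 12537\right) = -59 + 14596 = 14537$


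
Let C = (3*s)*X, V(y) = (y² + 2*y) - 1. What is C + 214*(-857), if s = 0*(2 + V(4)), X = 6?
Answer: -183398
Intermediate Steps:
V(y) = -1 + y² + 2*y
s = 0 (s = 0*(2 + (-1 + 4² + 2*4)) = 0*(2 + (-1 + 16 + 8)) = 0*(2 + 23) = 0*25 = 0)
C = 0 (C = (3*0)*6 = 0*6 = 0)
C + 214*(-857) = 0 + 214*(-857) = 0 - 183398 = -183398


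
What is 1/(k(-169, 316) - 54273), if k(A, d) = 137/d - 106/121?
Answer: -38236/2075199347 ≈ -1.8425e-5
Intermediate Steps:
k(A, d) = -106/121 + 137/d (k(A, d) = 137/d - 106*1/121 = 137/d - 106/121 = -106/121 + 137/d)
1/(k(-169, 316) - 54273) = 1/((-106/121 + 137/316) - 54273) = 1/(-16919/38236 - 54273) = 1/(-2075199347/38236) = -38236/2075199347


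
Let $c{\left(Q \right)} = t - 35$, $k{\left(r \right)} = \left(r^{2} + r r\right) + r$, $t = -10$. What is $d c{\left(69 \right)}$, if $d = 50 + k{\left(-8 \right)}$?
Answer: $-7650$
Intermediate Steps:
$k{\left(r \right)} = r + 2 r^{2}$ ($k{\left(r \right)} = \left(r^{2} + r^{2}\right) + r = 2 r^{2} + r = r + 2 r^{2}$)
$c{\left(Q \right)} = -45$ ($c{\left(Q \right)} = -10 - 35 = -45$)
$d = 170$ ($d = 50 - 8 \left(1 + 2 \left(-8\right)\right) = 50 - 8 \left(1 - 16\right) = 50 - -120 = 50 + 120 = 170$)
$d c{\left(69 \right)} = 170 \left(-45\right) = -7650$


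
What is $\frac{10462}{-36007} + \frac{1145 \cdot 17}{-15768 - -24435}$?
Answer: $\frac{610202101}{312072669} \approx 1.9553$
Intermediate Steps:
$\frac{10462}{-36007} + \frac{1145 \cdot 17}{-15768 - -24435} = 10462 \left(- \frac{1}{36007}\right) + \frac{19465}{-15768 + 24435} = - \frac{10462}{36007} + \frac{19465}{8667} = \frac{610202101}{312072669}$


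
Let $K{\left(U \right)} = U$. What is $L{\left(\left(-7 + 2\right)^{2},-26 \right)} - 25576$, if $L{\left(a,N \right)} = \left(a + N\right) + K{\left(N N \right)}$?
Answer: $-24901$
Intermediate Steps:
$L{\left(a,N \right)} = N + a + N^{2}$ ($L{\left(a,N \right)} = \left(a + N\right) + N N = \left(N + a\right) + N^{2} = N + a + N^{2}$)
$L{\left(\left(-7 + 2\right)^{2},-26 \right)} - 25576 = \left(-26 + \left(-7 + 2\right)^{2} + \left(-26\right)^{2}\right) - 25576 = \left(-26 + \left(-5\right)^{2} + 676\right) - 25576 = \left(-26 + 25 + 676\right) - 25576 = 675 - 25576 = -24901$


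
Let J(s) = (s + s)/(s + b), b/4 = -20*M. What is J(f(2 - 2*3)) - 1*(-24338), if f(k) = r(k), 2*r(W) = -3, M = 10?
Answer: 39013820/1603 ≈ 24338.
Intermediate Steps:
r(W) = -3/2 (r(W) = (1/2)*(-3) = -3/2)
b = -800 (b = 4*(-20*10) = 4*(-200) = -800)
f(k) = -3/2
J(s) = 2*s/(-800 + s) (J(s) = (s + s)/(s - 800) = (2*s)/(-800 + s) = 2*s/(-800 + s))
J(f(2 - 2*3)) - 1*(-24338) = 2*(-3/2)/(-800 - 3/2) - 1*(-24338) = 2*(-3/2)/(-1603/2) + 24338 = 2*(-3/2)*(-2/1603) + 24338 = 6/1603 + 24338 = 39013820/1603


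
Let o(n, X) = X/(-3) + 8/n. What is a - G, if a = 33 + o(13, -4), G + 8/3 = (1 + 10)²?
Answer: -1084/13 ≈ -83.385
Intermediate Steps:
o(n, X) = 8/n - X/3 (o(n, X) = X*(-⅓) + 8/n = -X/3 + 8/n = 8/n - X/3)
G = 355/3 (G = -8/3 + (1 + 10)² = -8/3 + 11² = -8/3 + 121 = 355/3 ≈ 118.33)
a = 1363/39 (a = 33 + (8/13 - ⅓*(-4)) = 33 + (8*(1/13) + 4/3) = 33 + (8/13 + 4/3) = 33 + 76/39 = 1363/39 ≈ 34.949)
a - G = 1363/39 - 1*355/3 = 1363/39 - 355/3 = -1084/13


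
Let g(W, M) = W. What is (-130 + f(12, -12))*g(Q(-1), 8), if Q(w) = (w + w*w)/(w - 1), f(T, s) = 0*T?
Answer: 0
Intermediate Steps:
f(T, s) = 0
Q(w) = (w + w²)/(-1 + w)
(-130 + f(12, -12))*g(Q(-1), 8) = (-130 + 0)*(-(1 - 1)/(-1 - 1)) = -(-130)*0/(-2) = -(-130)*(-1)*0/2 = -130*0 = 0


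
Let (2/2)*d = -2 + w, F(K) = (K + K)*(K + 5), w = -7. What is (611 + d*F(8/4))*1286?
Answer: 461674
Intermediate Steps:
F(K) = 2*K*(5 + K) (F(K) = (2*K)*(5 + K) = 2*K*(5 + K))
d = -9 (d = -2 - 7 = -9)
(611 + d*F(8/4))*1286 = (611 - 18*8/4*(5 + 8/4))*1286 = (611 - 18*8*(¼)*(5 + 8*(¼)))*1286 = (611 - 18*2*(5 + 2))*1286 = (611 - 18*2*7)*1286 = (611 - 9*28)*1286 = (611 - 252)*1286 = 359*1286 = 461674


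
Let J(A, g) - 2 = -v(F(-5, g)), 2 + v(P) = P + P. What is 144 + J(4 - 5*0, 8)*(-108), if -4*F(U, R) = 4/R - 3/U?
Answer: -1737/5 ≈ -347.40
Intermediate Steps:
F(U, R) = -1/R + 3/(4*U) (F(U, R) = -(4/R - 3/U)/4 = -(-3/U + 4/R)/4 = -1/R + 3/(4*U))
v(P) = -2 + 2*P (v(P) = -2 + (P + P) = -2 + 2*P)
J(A, g) = 43/10 + 2/g (J(A, g) = 2 - (-2 + 2*(-1/g + (¾)/(-5))) = 2 - (-2 + 2*(-1/g + (¾)*(-⅕))) = 2 - (-2 + 2*(-1/g - 3/20)) = 2 - (-2 + 2*(-3/20 - 1/g)) = 2 - (-2 + (-3/10 - 2/g)) = 2 - (-23/10 - 2/g) = 2 + (23/10 + 2/g) = 43/10 + 2/g)
144 + J(4 - 5*0, 8)*(-108) = 144 + (43/10 + 2/8)*(-108) = 144 + (43/10 + 2*(⅛))*(-108) = 144 + (43/10 + ¼)*(-108) = 144 + (91/20)*(-108) = 144 - 2457/5 = -1737/5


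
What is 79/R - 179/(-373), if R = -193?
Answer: 5080/71989 ≈ 0.070566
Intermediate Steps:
79/R - 179/(-373) = 79/(-193) - 179/(-373) = 79*(-1/193) - 179*(-1/373) = -79/193 + 179/373 = 5080/71989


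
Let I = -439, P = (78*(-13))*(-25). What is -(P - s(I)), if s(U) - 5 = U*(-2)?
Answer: -24467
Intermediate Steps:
P = 25350 (P = -1014*(-25) = 25350)
s(U) = 5 - 2*U (s(U) = 5 + U*(-2) = 5 - 2*U)
-(P - s(I)) = -(25350 - (5 - 2*(-439))) = -(25350 - (5 + 878)) = -(25350 - 1*883) = -(25350 - 883) = -1*24467 = -24467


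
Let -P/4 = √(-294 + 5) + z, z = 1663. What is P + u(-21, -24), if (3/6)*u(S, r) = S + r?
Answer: -6742 - 68*I ≈ -6742.0 - 68.0*I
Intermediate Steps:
P = -6652 - 68*I (P = -4*(√(-294 + 5) + 1663) = -4*(√(-289) + 1663) = -4*(17*I + 1663) = -4*(1663 + 17*I) = -6652 - 68*I ≈ -6652.0 - 68.0*I)
u(S, r) = 2*S + 2*r (u(S, r) = 2*(S + r) = 2*S + 2*r)
P + u(-21, -24) = (-6652 - 68*I) + (2*(-21) + 2*(-24)) = (-6652 - 68*I) + (-42 - 48) = (-6652 - 68*I) - 90 = -6742 - 68*I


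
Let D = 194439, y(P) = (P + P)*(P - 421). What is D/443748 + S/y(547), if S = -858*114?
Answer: -153718795/566370364 ≈ -0.27141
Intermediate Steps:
y(P) = 2*P*(-421 + P) (y(P) = (2*P)*(-421 + P) = 2*P*(-421 + P))
S = -97812
D/443748 + S/y(547) = 194439/443748 - 97812*1/(1094*(-421 + 547)) = 194439*(1/443748) - 97812/(2*547*126) = 64813/147916 - 97812/137844 = 64813/147916 - 97812*1/137844 = 64813/147916 - 2717/3829 = -153718795/566370364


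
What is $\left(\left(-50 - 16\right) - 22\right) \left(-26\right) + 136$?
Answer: $2424$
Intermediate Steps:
$\left(\left(-50 - 16\right) - 22\right) \left(-26\right) + 136 = \left(-66 - 22\right) \left(-26\right) + 136 = \left(-88\right) \left(-26\right) + 136 = 2288 + 136 = 2424$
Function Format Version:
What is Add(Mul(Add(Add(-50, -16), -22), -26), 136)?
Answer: 2424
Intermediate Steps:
Add(Mul(Add(Add(-50, -16), -22), -26), 136) = Add(Mul(Add(-66, -22), -26), 136) = Add(Mul(-88, -26), 136) = Add(2288, 136) = 2424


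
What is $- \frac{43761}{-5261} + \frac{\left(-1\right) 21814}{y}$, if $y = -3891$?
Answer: $\frac{285037505}{20470551} \approx 13.924$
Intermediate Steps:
$- \frac{43761}{-5261} + \frac{\left(-1\right) 21814}{y} = - \frac{43761}{-5261} + \frac{\left(-1\right) 21814}{-3891} = \left(-43761\right) \left(- \frac{1}{5261}\right) - - \frac{21814}{3891} = \frac{43761}{5261} + \frac{21814}{3891} = \frac{285037505}{20470551}$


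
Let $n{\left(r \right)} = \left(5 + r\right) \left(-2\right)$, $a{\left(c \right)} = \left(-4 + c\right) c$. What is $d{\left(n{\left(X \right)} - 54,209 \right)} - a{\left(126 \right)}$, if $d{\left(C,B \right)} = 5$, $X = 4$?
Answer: $-15367$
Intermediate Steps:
$a{\left(c \right)} = c \left(-4 + c\right)$
$n{\left(r \right)} = -10 - 2 r$
$d{\left(n{\left(X \right)} - 54,209 \right)} - a{\left(126 \right)} = 5 - 126 \left(-4 + 126\right) = 5 - 126 \cdot 122 = 5 - 15372 = -15367$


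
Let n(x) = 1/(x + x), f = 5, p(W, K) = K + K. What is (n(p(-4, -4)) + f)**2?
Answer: 6241/256 ≈ 24.379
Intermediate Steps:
p(W, K) = 2*K
n(x) = 1/(2*x)
(n(p(-4, -4)) + f)**2 = (1/(2*((2*(-4)))) + 5)**2 = ((1/2)/(-8) + 5)**2 = ((1/2)*(-1/8) + 5)**2 = (-1/16 + 5)**2 = (79/16)**2 = 6241/256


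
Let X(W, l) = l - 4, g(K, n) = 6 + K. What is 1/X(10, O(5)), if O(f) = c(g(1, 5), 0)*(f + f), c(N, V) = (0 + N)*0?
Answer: -¼ ≈ -0.25000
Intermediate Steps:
c(N, V) = 0 (c(N, V) = N*0 = 0)
O(f) = 0 (O(f) = 0*(f + f) = 0*(2*f) = 0)
X(W, l) = -4 + l
1/X(10, O(5)) = 1/(-4 + 0) = 1/(-4) = -¼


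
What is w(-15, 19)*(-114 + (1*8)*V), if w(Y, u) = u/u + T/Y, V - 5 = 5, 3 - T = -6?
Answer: -68/5 ≈ -13.600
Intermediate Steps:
T = 9 (T = 3 - 1*(-6) = 3 + 6 = 9)
V = 10 (V = 5 + 5 = 10)
w(Y, u) = 1 + 9/Y (w(Y, u) = u/u + 9/Y = 1 + 9/Y)
w(-15, 19)*(-114 + (1*8)*V) = ((9 - 15)/(-15))*(-114 + (1*8)*10) = (-1/15*(-6))*(-114 + 8*10) = 2*(-114 + 80)/5 = (2/5)*(-34) = -68/5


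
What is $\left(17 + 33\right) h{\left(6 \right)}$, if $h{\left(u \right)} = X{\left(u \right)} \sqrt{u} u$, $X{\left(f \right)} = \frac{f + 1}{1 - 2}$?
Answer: $- 2100 \sqrt{6} \approx -5143.9$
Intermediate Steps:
$X{\left(f \right)} = -1 - f$ ($X{\left(f \right)} = \frac{1 + f}{-1} = \left(1 + f\right) \left(-1\right) = -1 - f$)
$h{\left(u \right)} = u^{\frac{3}{2}} \left(-1 - u\right)$ ($h{\left(u \right)} = \left(-1 - u\right) \sqrt{u} u = \sqrt{u} \left(-1 - u\right) u = u^{\frac{3}{2}} \left(-1 - u\right)$)
$\left(17 + 33\right) h{\left(6 \right)} = \left(17 + 33\right) 6^{\frac{3}{2}} \left(-1 - 6\right) = 50 \cdot 6 \sqrt{6} \left(-1 - 6\right) = 50 \cdot 6 \sqrt{6} \left(-7\right) = 50 \left(- 42 \sqrt{6}\right) = - 2100 \sqrt{6}$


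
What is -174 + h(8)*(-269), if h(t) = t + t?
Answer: -4478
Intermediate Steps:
h(t) = 2*t
-174 + h(8)*(-269) = -174 + (2*8)*(-269) = -174 + 16*(-269) = -174 - 4304 = -4478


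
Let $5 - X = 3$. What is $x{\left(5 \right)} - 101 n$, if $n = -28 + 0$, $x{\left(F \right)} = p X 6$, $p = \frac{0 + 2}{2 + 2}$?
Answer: $2834$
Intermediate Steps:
$X = 2$ ($X = 5 - 3 = 2$)
$p = \frac{1}{2}$ ($p = \frac{2}{4} = 2 \cdot \frac{1}{4} = \frac{1}{2} \approx 0.5$)
$x{\left(F \right)} = 6$ ($x{\left(F \right)} = \frac{1}{2} \cdot 2 \cdot 6 = 1 \cdot 6 = 6$)
$n = -28$
$x{\left(5 \right)} - 101 n = 6 - -2828 = 6 + 2828 = 2834$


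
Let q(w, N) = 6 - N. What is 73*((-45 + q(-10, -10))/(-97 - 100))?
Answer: 2117/197 ≈ 10.746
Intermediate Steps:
73*((-45 + q(-10, -10))/(-97 - 100)) = 73*((-45 + (6 - 1*(-10)))/(-97 - 100)) = 73*((-45 + (6 + 10))/(-197)) = 73*((-45 + 16)*(-1/197)) = 73*(-29*(-1/197)) = 73*(29/197) = 2117/197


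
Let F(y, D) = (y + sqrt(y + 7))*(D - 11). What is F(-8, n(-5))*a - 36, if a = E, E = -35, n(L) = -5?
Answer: -4516 + 560*I ≈ -4516.0 + 560.0*I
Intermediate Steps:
F(y, D) = (-11 + D)*(y + sqrt(7 + y)) (F(y, D) = (y + sqrt(7 + y))*(-11 + D) = (-11 + D)*(y + sqrt(7 + y)))
a = -35
F(-8, n(-5))*a - 36 = (-11*(-8) - 11*sqrt(7 - 8) - 5*(-8) - 5*sqrt(7 - 8))*(-35) - 36 = (88 - 11*I + 40 - 5*I)*(-35) - 36 = (128 - 16*I)*(-35) - 36 = (-4480 + 560*I) - 36 = -4516 + 560*I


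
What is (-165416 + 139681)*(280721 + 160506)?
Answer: -11354976845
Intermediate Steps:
(-165416 + 139681)*(280721 + 160506) = -25735*441227 = -11354976845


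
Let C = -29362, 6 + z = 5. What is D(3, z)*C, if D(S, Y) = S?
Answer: -88086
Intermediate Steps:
z = -1 (z = -6 + 5 = -1)
D(3, z)*C = 3*(-29362) = -88086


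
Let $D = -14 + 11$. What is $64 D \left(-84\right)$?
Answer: $16128$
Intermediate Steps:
$D = -3$
$64 D \left(-84\right) = 64 \left(-3\right) \left(-84\right) = \left(-192\right) \left(-84\right) = 16128$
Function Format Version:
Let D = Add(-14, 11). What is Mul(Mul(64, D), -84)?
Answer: 16128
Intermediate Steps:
D = -3
Mul(Mul(64, D), -84) = Mul(Mul(64, -3), -84) = Mul(-192, -84) = 16128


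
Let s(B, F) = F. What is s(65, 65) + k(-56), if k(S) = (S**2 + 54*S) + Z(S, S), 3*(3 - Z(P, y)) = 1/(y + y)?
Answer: 60481/336 ≈ 180.00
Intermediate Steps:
Z(P, y) = 3 - 1/(6*y) (Z(P, y) = 3 - 1/(3*(y + y)) = 3 - 1/(2*y)/3 = 3 - 1/(6*y))
k(S) = 3 + S**2 + 54*S - 1/(6*S) (k(S) = (S**2 + 54*S) + (3 - 1/(6*S)) = 3 + S**2 + 54*S - 1/(6*S))
s(65, 65) + k(-56) = 65 + (3 + (-56)**2 + 54*(-56) - 1/6/(-56)) = 65 + (3 + 3136 - 3024 - 1/6*(-1/56)) = 65 + (3 + 3136 - 3024 + 1/336) = 65 + 38641/336 = 60481/336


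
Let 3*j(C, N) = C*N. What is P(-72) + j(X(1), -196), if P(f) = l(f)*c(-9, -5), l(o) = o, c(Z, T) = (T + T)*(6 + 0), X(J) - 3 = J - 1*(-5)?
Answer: 3732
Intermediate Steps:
X(J) = 8 + J (X(J) = 3 + (J - 1*(-5)) = 3 + (J + 5) = 3 + (5 + J) = 8 + J)
c(Z, T) = 12*T (c(Z, T) = (2*T)*6 = 12*T)
j(C, N) = C*N/3 (j(C, N) = (C*N)/3 = C*N/3)
P(f) = -60*f (P(f) = f*(12*(-5)) = f*(-60) = -60*f)
P(-72) + j(X(1), -196) = -60*(-72) + (⅓)*(8 + 1)*(-196) = 4320 + (⅓)*9*(-196) = 4320 - 588 = 3732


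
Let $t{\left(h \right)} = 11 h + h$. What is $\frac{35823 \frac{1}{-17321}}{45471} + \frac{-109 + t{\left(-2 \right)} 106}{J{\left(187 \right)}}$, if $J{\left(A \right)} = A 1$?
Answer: $- \frac{696505988208}{49093932239} \approx -14.187$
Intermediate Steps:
$t{\left(h \right)} = 12 h$
$J{\left(A \right)} = A$
$\frac{35823 \frac{1}{-17321}}{45471} + \frac{-109 + t{\left(-2 \right)} 106}{J{\left(187 \right)}} = \frac{35823 \frac{1}{-17321}}{45471} + \frac{-109 + 12 \left(-2\right) 106}{187} = 35823 \left(- \frac{1}{17321}\right) \frac{1}{45471} + \left(-109 - 2544\right) \frac{1}{187} = \left(- \frac{35823}{17321}\right) \frac{1}{45471} + \left(-109 - 2544\right) \frac{1}{187} = - \frac{11941}{262534397} - \frac{2653}{187} = - \frac{696505988208}{49093932239}$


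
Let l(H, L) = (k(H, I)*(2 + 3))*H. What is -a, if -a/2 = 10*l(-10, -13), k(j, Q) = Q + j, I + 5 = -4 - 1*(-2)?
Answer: 17000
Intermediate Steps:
I = -7 (I = -5 + (-4 - 1*(-2)) = -5 + (-4 + 2) = -5 - 2 = -7)
l(H, L) = H*(-35 + 5*H) (l(H, L) = ((-7 + H)*(2 + 3))*H = ((-7 + H)*5)*H = (-35 + 5*H)*H = H*(-35 + 5*H))
a = -17000 (a = -20*5*(-10)*(-7 - 10) = -20*5*(-10)*(-17) = -20*850 = -2*8500 = -17000)
-a = -1*(-17000) = 17000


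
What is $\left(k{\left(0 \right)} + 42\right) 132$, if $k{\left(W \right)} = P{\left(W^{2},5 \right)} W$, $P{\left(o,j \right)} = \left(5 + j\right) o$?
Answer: $5544$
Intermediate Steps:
$P{\left(o,j \right)} = o \left(5 + j\right)$
$k{\left(W \right)} = 10 W^{3}$ ($k{\left(W \right)} = W^{2} \left(5 + 5\right) W = W^{2} \cdot 10 W = 10 W^{2} W = 10 W^{3}$)
$\left(k{\left(0 \right)} + 42\right) 132 = \left(10 \cdot 0^{3} + 42\right) 132 = \left(10 \cdot 0 + 42\right) 132 = \left(0 + 42\right) 132 = 42 \cdot 132 = 5544$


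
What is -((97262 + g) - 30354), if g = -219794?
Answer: 152886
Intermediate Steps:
-((97262 + g) - 30354) = -((97262 - 219794) - 30354) = -(-122532 - 30354) = -1*(-152886) = 152886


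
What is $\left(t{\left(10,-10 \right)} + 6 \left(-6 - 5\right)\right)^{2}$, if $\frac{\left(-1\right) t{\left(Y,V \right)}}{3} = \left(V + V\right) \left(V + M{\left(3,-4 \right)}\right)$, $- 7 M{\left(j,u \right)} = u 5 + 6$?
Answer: $298116$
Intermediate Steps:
$M{\left(j,u \right)} = - \frac{6}{7} - \frac{5 u}{7}$ ($M{\left(j,u \right)} = - \frac{u 5 + 6}{7} = - \frac{5 u + 6}{7} = - \frac{6 + 5 u}{7} = - \frac{6}{7} - \frac{5 u}{7}$)
$t{\left(Y,V \right)} = - 6 V \left(2 + V\right)$ ($t{\left(Y,V \right)} = - 3 \left(V + V\right) \left(V - -2\right) = - 3 \cdot 2 V \left(V + \left(- \frac{6}{7} + \frac{20}{7}\right)\right) = - 3 \cdot 2 V \left(V + 2\right) = - 3 \cdot 2 V \left(2 + V\right) = - 6 V \left(2 + V\right)$)
$\left(t{\left(10,-10 \right)} + 6 \left(-6 - 5\right)\right)^{2} = \left(\left(-6\right) \left(-10\right) \left(2 - 10\right) + 6 \left(-6 - 5\right)\right)^{2} = \left(\left(-6\right) \left(-10\right) \left(-8\right) + 6 \left(-11\right)\right)^{2} = \left(-480 - 66\right)^{2} = \left(-546\right)^{2} = 298116$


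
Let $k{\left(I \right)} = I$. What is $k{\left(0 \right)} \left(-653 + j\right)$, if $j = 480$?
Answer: $0$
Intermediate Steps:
$k{\left(0 \right)} \left(-653 + j\right) = 0 \left(-653 + 480\right) = 0 \left(-173\right) = 0$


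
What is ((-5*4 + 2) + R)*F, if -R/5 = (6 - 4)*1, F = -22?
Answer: 616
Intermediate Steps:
R = -10 (R = -5*(6 - 4) = -10 ≈ -10.000)
((-5*4 + 2) + R)*F = ((-5*4 + 2) - 10)*(-22) = ((-20 + 2) - 10)*(-22) = (-18 - 10)*(-22) = -28*(-22) = 616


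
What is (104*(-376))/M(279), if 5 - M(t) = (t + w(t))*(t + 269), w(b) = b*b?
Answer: 39104/42809755 ≈ 0.00091344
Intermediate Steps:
w(b) = b²
M(t) = 5 - (269 + t)*(t + t²) (M(t) = 5 - (t + t²)*(t + 269) = 5 - (t + t²)*(269 + t) = 5 - (269 + t)*(t + t²))
(104*(-376))/M(279) = (104*(-376))/(5 - 1*279³ - 270*279² - 269*279) = -39104/(5 - 1*21717639 - 270*77841 - 75051) = -39104/(5 - 21717639 - 21017070 - 75051) = -39104/(-42809755) = -39104*(-1/42809755) = 39104/42809755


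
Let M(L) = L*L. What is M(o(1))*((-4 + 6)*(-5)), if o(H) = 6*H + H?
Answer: -490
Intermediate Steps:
o(H) = 7*H
M(L) = L**2
M(o(1))*((-4 + 6)*(-5)) = (7*1)**2*((-4 + 6)*(-5)) = 7**2*(2*(-5)) = 49*(-10) = -490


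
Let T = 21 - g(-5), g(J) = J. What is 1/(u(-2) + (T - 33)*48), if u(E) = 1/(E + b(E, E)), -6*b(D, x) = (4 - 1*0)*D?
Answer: -2/675 ≈ -0.0029630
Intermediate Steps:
b(D, x) = -2*D/3 (b(D, x) = -(4 - 1*0)*D/6 = -(4 + 0)*D/6 = -2*D/3)
T = 26 (T = 21 - 1*(-5) = 21 + 5 = 26)
u(E) = 3/E (u(E) = 1/(E - 2*E/3) = 1/(E/3) = 3/E)
1/(u(-2) + (T - 33)*48) = 1/(3/(-2) + (26 - 33)*48) = 1/(3*(-1/2) - 7*48) = 1/(-3/2 - 336) = 1/(-675/2) = -2/675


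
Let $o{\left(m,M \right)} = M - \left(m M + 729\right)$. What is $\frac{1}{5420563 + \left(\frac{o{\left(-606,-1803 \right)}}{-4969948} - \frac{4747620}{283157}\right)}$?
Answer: $\frac{703637782918}{3814101288824775229} \approx 1.8448 \cdot 10^{-7}$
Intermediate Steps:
$o{\left(m,M \right)} = -729 + M - M m$ ($o{\left(m,M \right)} = M - \left(M m + 729\right) = M - \left(729 + M m\right) = -729 + M - M m$)
$\frac{1}{5420563 + \left(\frac{o{\left(-606,-1803 \right)}}{-4969948} - \frac{4747620}{283157}\right)} = \frac{1}{5420563 - \left(\frac{4747620}{283157} - \frac{-729 - 1803 - \left(-1803\right) \left(-606\right)}{-4969948}\right)} = \frac{1}{5420563 - \left(\frac{4747620}{283157} - \left(-729 - 1803 - 1092618\right) \left(- \frac{1}{4969948}\right)\right)} = \frac{1}{5420563 - \frac{11642662567605}{703637782918}} = \frac{1}{\frac{3814101288824775229}{703637782918}} = \frac{703637782918}{3814101288824775229}$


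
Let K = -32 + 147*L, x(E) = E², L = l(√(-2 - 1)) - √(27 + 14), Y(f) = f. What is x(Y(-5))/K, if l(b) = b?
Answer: -25/(32 + 147*√41 - 147*I*√3) ≈ -0.024042 - 0.0062894*I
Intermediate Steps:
L = -√41 + I*√3 (L = √(-2 - 1) - √(27 + 14) = √(-3) - √41 = I*√3 - √41 = -√41 + I*√3 ≈ -6.4031 + 1.732*I)
K = -32 - 147*√41 + 147*I*√3 (K = -32 + 147*(-√41 + I*√3) = -32 + (-147*√41 + 147*I*√3) = -32 - 147*√41 + 147*I*√3 ≈ -973.26 + 254.61*I)
x(Y(-5))/K = (-5)²/(-32 - 147*√41 + 147*I*√3) = 25/(-32 - 147*√41 + 147*I*√3)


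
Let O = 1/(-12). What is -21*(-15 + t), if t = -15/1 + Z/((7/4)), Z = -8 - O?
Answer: 725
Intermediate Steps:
O = -1/12 ≈ -0.083333
Z = -95/12 (Z = -8 - 1*(-1/12) = -8 + 1/12 = -95/12 ≈ -7.9167)
t = -410/21 (t = -15/1 - 95/(12*(7/4)) = -15*1 - 95/(12*(7*(¼))) = -15 - 95/(12*7/4) = -15 - 95/12*4/7 = -15 - 95/21 = -410/21 ≈ -19.524)
-21*(-15 + t) = -21*(-15 - 410/21) = -21*(-725/21) = 725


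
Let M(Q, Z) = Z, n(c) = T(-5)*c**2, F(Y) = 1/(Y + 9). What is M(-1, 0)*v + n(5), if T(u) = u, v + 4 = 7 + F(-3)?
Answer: -125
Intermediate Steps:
F(Y) = 1/(9 + Y)
v = 19/6 (v = -4 + (7 + 1/(9 - 3)) = -4 + (7 + 1/6) = -4 + 43/6 = 19/6 ≈ 3.1667)
n(c) = -5*c**2
M(-1, 0)*v + n(5) = 0*(19/6) - 5*5**2 = 0 - 5*25 = 0 - 125 = -125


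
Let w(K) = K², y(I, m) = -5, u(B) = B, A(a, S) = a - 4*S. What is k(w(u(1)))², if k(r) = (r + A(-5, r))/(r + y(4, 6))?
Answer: 4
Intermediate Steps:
k(r) = (-5 - 3*r)/(-5 + r) (k(r) = (r + (-5 - 4*r))/(r - 5) = (-5 - 3*r)/(-5 + r))
k(w(u(1)))² = ((-5 - 3*1²)/(-5 + 1²))² = ((-5 - 3*1)/(-5 + 1))² = ((-5 - 3)/(-4))² = (-¼*(-8))² = 2² = 4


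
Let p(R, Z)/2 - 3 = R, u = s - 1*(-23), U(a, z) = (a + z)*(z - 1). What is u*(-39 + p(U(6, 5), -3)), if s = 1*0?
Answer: 1265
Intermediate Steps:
s = 0
U(a, z) = (-1 + z)*(a + z) (U(a, z) = (a + z)*(-1 + z) = (-1 + z)*(a + z))
u = 23 (u = 0 - 1*(-23) = 0 + 23 = 23)
p(R, Z) = 6 + 2*R
u*(-39 + p(U(6, 5), -3)) = 23*(-39 + (6 + 2*(5² - 1*6 - 1*5 + 6*5))) = 23*(-39 + (6 + 2*(25 - 6 - 5 + 30))) = 23*(-39 + (6 + 2*44)) = 23*(-39 + (6 + 88)) = 23*(-39 + 94) = 23*55 = 1265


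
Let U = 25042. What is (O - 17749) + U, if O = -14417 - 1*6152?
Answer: -13276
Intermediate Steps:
O = -20569 (O = -14417 - 6152 = -20569)
(O - 17749) + U = (-20569 - 17749) + 25042 = -38318 + 25042 = -13276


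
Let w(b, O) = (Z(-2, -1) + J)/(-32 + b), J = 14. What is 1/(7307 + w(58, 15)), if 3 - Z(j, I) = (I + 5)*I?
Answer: 26/190003 ≈ 0.00013684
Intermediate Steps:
Z(j, I) = 3 - I*(5 + I) (Z(j, I) = 3 - (I + 5)*I = 3 - (5 + I)*I = 3 - I*(5 + I))
w(b, O) = 21/(-32 + b) (w(b, O) = ((3 - 1*(-1)² - 5*(-1)) + 14)/(-32 + b) = ((3 - 1*1 + 5) + 14)/(-32 + b) = ((3 - 1 + 5) + 14)/(-32 + b) = (7 + 14)/(-32 + b) = 21/(-32 + b))
1/(7307 + w(58, 15)) = 1/(7307 + 21/(-32 + 58)) = 1/(7307 + 21/26) = 1/(190003/26) = 26/190003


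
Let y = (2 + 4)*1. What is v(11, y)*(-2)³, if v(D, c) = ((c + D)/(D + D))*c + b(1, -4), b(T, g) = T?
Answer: -496/11 ≈ -45.091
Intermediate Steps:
y = 6 (y = 6*1 = 6)
v(D, c) = 1 + c*(D + c)/(2*D) (v(D, c) = ((c + D)/(D + D))*c + 1 = ((D + c)/((2*D)))*c + 1 = ((D + c)*(1/(2*D)))*c + 1 = ((D + c)/(2*D))*c + 1 = c*(D + c)/(2*D) + 1 = 1 + c*(D + c)/(2*D))
v(11, y)*(-2)³ = ((½)*(6² + 11*(2 + 6))/11)*(-2)³ = ((½)*(1/11)*(36 + 11*8))*(-8) = ((½)*(1/11)*(36 + 88))*(-8) = ((½)*(1/11)*124)*(-8) = (62/11)*(-8) = -496/11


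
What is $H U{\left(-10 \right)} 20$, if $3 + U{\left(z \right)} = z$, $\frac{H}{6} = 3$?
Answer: $-4680$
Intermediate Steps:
$H = 18$ ($H = 6 \cdot 3 = 18$)
$U{\left(z \right)} = -3 + z$
$H U{\left(-10 \right)} 20 = 18 \left(-3 - 10\right) 20 = 18 \left(-13\right) 20 = \left(-234\right) 20 = -4680$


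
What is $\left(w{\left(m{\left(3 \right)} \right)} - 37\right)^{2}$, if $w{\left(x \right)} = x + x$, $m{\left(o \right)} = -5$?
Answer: $2209$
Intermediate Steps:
$w{\left(x \right)} = 2 x$
$\left(w{\left(m{\left(3 \right)} \right)} - 37\right)^{2} = \left(2 \left(-5\right) - 37\right)^{2} = \left(-10 - 37\right)^{2} = \left(-47\right)^{2} = 2209$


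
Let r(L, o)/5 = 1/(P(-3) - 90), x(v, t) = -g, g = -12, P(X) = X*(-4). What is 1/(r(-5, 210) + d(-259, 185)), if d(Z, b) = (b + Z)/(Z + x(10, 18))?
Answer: 1482/349 ≈ 4.2464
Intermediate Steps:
P(X) = -4*X
x(v, t) = 12 (x(v, t) = -1*(-12) = 12)
r(L, o) = -5/78 (r(L, o) = 5/(-4*(-3) - 90) = 5/(12 - 90) = 5/(-78) = 5*(-1/78) = -5/78)
d(Z, b) = (Z + b)/(12 + Z) (d(Z, b) = (b + Z)/(Z + 12) = (Z + b)/(12 + Z))
1/(r(-5, 210) + d(-259, 185)) = 1/(-5/78 + (-259 + 185)/(12 - 259)) = 1/(-5/78 - 74/(-247)) = 1/(-5/78 - 1/247*(-74)) = 1/(-5/78 + 74/247) = 1/(349/1482) = 1482/349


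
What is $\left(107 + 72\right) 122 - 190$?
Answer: $21648$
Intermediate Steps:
$\left(107 + 72\right) 122 - 190 = 179 \cdot 122 - 190 = 21838 - 190 = 21648$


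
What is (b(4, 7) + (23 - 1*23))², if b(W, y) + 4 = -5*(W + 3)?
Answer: 1521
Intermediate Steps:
b(W, y) = -19 - 5*W (b(W, y) = -4 - 5*(W + 3) = -4 - 5*(3 + W) = -4 + (-15 - 5*W) = -19 - 5*W)
(b(4, 7) + (23 - 1*23))² = ((-19 - 5*4) + (23 - 1*23))² = ((-19 - 20) + (23 - 23))² = (-39 + 0)² = (-39)² = 1521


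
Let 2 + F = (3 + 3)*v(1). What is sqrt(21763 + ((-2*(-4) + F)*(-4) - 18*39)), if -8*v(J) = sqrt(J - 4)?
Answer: sqrt(21037 + 3*I*sqrt(3)) ≈ 145.04 + 0.018*I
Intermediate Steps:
v(J) = -sqrt(-4 + J)/8 (v(J) = -sqrt(J - 4)/8 = -sqrt(-4 + J)/8)
F = -2 - 3*I*sqrt(3)/4 (F = -2 + (3 + 3)*(-sqrt(-4 + 1)/8) = -2 + 6*(-I*sqrt(3)/8) = -2 - 3*I*sqrt(3)/4 ≈ -2.0 - 1.299*I)
sqrt(21763 + ((-2*(-4) + F)*(-4) - 18*39)) = sqrt(21763 + ((-2*(-4) + (-2 - 3*I*sqrt(3)/4))*(-4) - 18*39)) = sqrt(21763 + ((8 + (-2 - 3*I*sqrt(3)/4))*(-4) - 702)) = sqrt(21763 + ((6 - 3*I*sqrt(3)/4)*(-4) - 702)) = sqrt(21763 + ((-24 + 3*I*sqrt(3)) - 702)) = sqrt(21763 + (-726 + 3*I*sqrt(3))) = sqrt(21037 + 3*I*sqrt(3))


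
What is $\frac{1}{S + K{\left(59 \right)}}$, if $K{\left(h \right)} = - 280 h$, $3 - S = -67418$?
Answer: $\frac{1}{50901} \approx 1.9646 \cdot 10^{-5}$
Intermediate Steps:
$S = 67421$ ($S = 3 - -67418 = 3 + 67418 = 67421$)
$\frac{1}{S + K{\left(59 \right)}} = \frac{1}{67421 - 16520} = \frac{1}{50901}$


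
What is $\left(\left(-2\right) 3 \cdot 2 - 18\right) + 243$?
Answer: $213$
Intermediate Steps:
$\left(\left(-2\right) 3 \cdot 2 - 18\right) + 243 = \left(\left(-6\right) 2 - 18\right) + 243 = \left(-12 - 18\right) + 243 = -30 + 243 = 213$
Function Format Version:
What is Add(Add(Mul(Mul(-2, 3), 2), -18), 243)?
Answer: 213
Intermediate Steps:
Add(Add(Mul(Mul(-2, 3), 2), -18), 243) = Add(Add(Mul(-6, 2), -18), 243) = Add(Add(-12, -18), 243) = Add(-30, 243) = 213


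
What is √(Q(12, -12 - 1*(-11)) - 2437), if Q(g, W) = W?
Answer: I*√2438 ≈ 49.376*I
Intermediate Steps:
√(Q(12, -12 - 1*(-11)) - 2437) = √((-12 - 1*(-11)) - 2437) = √((-12 + 11) - 2437) = √(-1 - 2437) = √(-2438) = I*√2438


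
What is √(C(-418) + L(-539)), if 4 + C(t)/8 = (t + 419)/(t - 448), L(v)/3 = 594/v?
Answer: 3*I*√36048982/3031 ≈ 5.9427*I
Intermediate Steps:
L(v) = 1782/v (L(v) = 3*(594/v) = 1782/v)
C(t) = -32 + 8*(419 + t)/(-448 + t) (C(t) = -32 + 8*((t + 419)/(t - 448)) = -32 + 8*((419 + t)/(-448 + t)) = -32 + 8*(419 + t)/(-448 + t))
√(C(-418) + L(-539)) = √(24*(737 - 1*(-418))/(-448 - 418) + 1782/(-539)) = √(24*(737 + 418)/(-866) + 1782*(-1/539)) = √(24*(-1/866)*1155 - 162/49) = √(-13860/433 - 162/49) = √(-749286/21217) = 3*I*√36048982/3031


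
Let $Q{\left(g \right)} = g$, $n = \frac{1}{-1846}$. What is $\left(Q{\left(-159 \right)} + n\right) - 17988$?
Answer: $- \frac{33499363}{1846} \approx -18147.0$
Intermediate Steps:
$n = - \frac{1}{1846} \approx -0.00054171$
$\left(Q{\left(-159 \right)} + n\right) - 17988 = \left(-159 - \frac{1}{1846}\right) - 17988 = - \frac{293515}{1846} - 17988 = - \frac{33499363}{1846}$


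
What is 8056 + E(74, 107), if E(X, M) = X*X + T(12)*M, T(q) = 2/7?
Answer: 94938/7 ≈ 13563.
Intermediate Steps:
T(q) = 2/7 (T(q) = 2*(⅐) = 2/7)
E(X, M) = X² + 2*M/7 (E(X, M) = X*X + 2*M/7 = X² + 2*M/7)
8056 + E(74, 107) = 8056 + (74² + (2/7)*107) = 8056 + (5476 + 214/7) = 8056 + 38546/7 = 94938/7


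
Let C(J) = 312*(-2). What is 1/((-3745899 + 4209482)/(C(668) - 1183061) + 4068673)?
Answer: 1183685/4816026736422 ≈ 2.4578e-7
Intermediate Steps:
C(J) = -624
1/((-3745899 + 4209482)/(C(668) - 1183061) + 4068673) = 1/((-3745899 + 4209482)/(-624 - 1183061) + 4068673) = 1/(463583/(-1183685) + 4068673) = 1/(463583*(-1/1183685) + 4068673) = 1/(-463583/1183685 + 4068673) = 1/(4816026736422/1183685) = 1183685/4816026736422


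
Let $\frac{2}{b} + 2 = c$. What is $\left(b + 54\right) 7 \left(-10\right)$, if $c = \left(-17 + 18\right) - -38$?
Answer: $- \frac{140000}{37} \approx -3783.8$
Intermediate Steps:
$c = 39$ ($c = 1 + 38 = 39$)
$b = \frac{2}{37}$ ($b = \frac{2}{-2 + 39} = \frac{2}{37} \approx 0.054054$)
$\left(b + 54\right) 7 \left(-10\right) = \left(\frac{2}{37} + 54\right) 7 \left(-10\right) = \frac{2000}{37} \left(-70\right) = - \frac{140000}{37}$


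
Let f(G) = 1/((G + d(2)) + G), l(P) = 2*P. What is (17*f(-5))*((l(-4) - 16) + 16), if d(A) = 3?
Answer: 136/7 ≈ 19.429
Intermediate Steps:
f(G) = 1/(3 + 2*G) (f(G) = 1/((G + 3) + G) = 1/((3 + G) + G) = 1/(3 + 2*G))
(17*f(-5))*((l(-4) - 16) + 16) = (17/(3 + 2*(-5)))*((2*(-4) - 16) + 16) = (17/(3 - 10))*((-8 - 16) + 16) = (17/(-7))*(-24 + 16) = (17*(-⅐))*(-8) = -17/7*(-8) = 136/7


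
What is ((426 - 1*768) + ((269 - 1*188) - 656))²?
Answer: 840889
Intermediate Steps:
((426 - 1*768) + ((269 - 1*188) - 656))² = ((426 - 768) + ((269 - 188) - 656))² = (-342 + (81 - 656))² = (-342 - 575)² = (-917)² = 840889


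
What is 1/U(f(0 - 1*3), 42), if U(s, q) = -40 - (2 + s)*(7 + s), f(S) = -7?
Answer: -1/40 ≈ -0.025000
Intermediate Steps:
U(s, q) = -40 - (2 + s)*(7 + s)
1/U(f(0 - 1*3), 42) = 1/(-54 - 1*(-7)² - 9*(-7)) = 1/(-54 - 1*49 + 63) = 1/(-54 - 49 + 63) = 1/(-40) = -1/40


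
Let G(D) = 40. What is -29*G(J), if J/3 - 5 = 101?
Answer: -1160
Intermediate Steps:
J = 318 (J = 15 + 3*101 = 15 + 303 = 318)
-29*G(J) = -29*40 = -1160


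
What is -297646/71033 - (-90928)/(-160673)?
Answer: -54282564382/11413085209 ≈ -4.7562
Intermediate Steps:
-297646/71033 - (-90928)/(-160673) = -297646*1/71033 - (-90928)*(-1)/160673 = -297646/71033 - 1*90928/160673 = -297646/71033 - 90928/160673 = -54282564382/11413085209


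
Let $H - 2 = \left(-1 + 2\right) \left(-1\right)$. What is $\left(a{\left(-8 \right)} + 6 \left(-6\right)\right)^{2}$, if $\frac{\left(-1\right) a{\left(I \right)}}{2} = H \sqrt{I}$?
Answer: $1264 + 288 i \sqrt{2} \approx 1264.0 + 407.29 i$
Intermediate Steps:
$H = 1$ ($H = 2 + \left(-1 + 2\right) \left(-1\right) = 2 + 1 \left(-1\right) = 2 - 1 = 1$)
$a{\left(I \right)} = - 2 \sqrt{I}$ ($a{\left(I \right)} = - 2 \cdot 1 \sqrt{I} = - 2 \sqrt{I}$)
$\left(a{\left(-8 \right)} + 6 \left(-6\right)\right)^{2} = \left(- 2 \sqrt{-8} + 6 \left(-6\right)\right)^{2} = \left(- 2 \cdot 2 i \sqrt{2} - 36\right)^{2} = \left(- 4 i \sqrt{2} - 36\right)^{2} = \left(-36 - 4 i \sqrt{2}\right)^{2}$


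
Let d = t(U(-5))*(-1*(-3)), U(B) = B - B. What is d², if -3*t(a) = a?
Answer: 0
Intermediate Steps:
U(B) = 0
t(a) = -a/3
d = 0 (d = (-⅓*0)*(-1*(-3)) = 0*3 = 0)
d² = 0² = 0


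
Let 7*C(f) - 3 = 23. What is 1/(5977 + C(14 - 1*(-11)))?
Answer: 7/41865 ≈ 0.00016720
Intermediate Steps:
C(f) = 26/7 (C(f) = 3/7 + (1/7)*23 = 3/7 + 23/7 = 26/7)
1/(5977 + C(14 - 1*(-11))) = 1/(5977 + 26/7) = 1/(41865/7) = 7/41865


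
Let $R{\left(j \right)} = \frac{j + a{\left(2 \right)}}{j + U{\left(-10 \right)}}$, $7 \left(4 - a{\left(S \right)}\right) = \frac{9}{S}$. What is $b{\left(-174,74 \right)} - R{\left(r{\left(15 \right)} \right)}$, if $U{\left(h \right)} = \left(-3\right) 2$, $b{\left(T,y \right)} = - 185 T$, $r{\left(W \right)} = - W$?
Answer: $\frac{9463697}{294} \approx 32189.0$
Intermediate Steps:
$a{\left(S \right)} = 4 - \frac{9}{7 S}$ ($a{\left(S \right)} = 4 - \frac{9 \frac{1}{S}}{7} = 4 - \frac{9}{7 S}$)
$U{\left(h \right)} = -6$
$R{\left(j \right)} = \frac{\frac{47}{14} + j}{-6 + j}$ ($R{\left(j \right)} = \frac{j + \left(4 - \frac{9}{7 \cdot 2}\right)}{j - 6} = \frac{j + \left(4 - \frac{9}{14}\right)}{-6 + j} = \frac{j + \frac{47}{14}}{-6 + j} = \frac{\frac{47}{14} + j}{-6 + j}$)
$b{\left(-174,74 \right)} - R{\left(r{\left(15 \right)} \right)} = \left(-185\right) \left(-174\right) - \frac{\frac{47}{14} - 15}{-6 - 15} = 32190 - \frac{\frac{47}{14} - 15}{-6 - 15} = 32190 - \frac{1}{-21} \left(- \frac{163}{14}\right) = 32190 - \left(- \frac{1}{21}\right) \left(- \frac{163}{14}\right) = 32190 - \frac{163}{294} = \frac{9463697}{294}$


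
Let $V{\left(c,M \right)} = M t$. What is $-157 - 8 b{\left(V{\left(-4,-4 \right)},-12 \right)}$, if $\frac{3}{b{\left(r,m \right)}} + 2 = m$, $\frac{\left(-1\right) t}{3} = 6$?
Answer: $- \frac{1087}{7} \approx -155.29$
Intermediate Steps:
$t = -18$ ($t = \left(-3\right) 6 = -18$)
$V{\left(c,M \right)} = - 18 M$ ($V{\left(c,M \right)} = M \left(-18\right) = - 18 M$)
$b{\left(r,m \right)} = \frac{3}{-2 + m}$
$-157 - 8 b{\left(V{\left(-4,-4 \right)},-12 \right)} = -157 - 8 \frac{3}{-2 - 12} = -157 - 8 \frac{3}{-14} = -157 - 8 \cdot 3 \left(- \frac{1}{14}\right) = -157 - - \frac{12}{7} = -157 + \frac{12}{7} = - \frac{1087}{7}$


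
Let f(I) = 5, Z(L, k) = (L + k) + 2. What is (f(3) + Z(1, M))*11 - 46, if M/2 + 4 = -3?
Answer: -112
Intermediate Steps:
M = -14 (M = -8 + 2*(-3) = -8 - 6 = -14)
Z(L, k) = 2 + L + k
(f(3) + Z(1, M))*11 - 46 = (5 + (2 + 1 - 14))*11 - 46 = (5 - 11)*11 - 46 = -6*11 - 46 = -66 - 46 = -112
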